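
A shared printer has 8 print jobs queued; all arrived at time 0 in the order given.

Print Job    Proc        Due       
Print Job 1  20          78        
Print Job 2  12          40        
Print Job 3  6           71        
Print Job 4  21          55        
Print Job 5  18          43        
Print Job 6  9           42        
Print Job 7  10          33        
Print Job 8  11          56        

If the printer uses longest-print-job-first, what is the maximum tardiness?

59

LPT (decreasing processing time): Print Job 4 Print Job 1 Print Job 5 Print Job 2 Print Job 8 Print Job 7 Print Job 6 Print Job 3.
Print Job 4: 0→21, due 55, tardiness 0
Print Job 1: 21→41, due 78, tardiness 0
Print Job 5: 41→59, due 43, tardiness 16
Print Job 2: 59→71, due 40, tardiness 31
Print Job 8: 71→82, due 56, tardiness 26
Print Job 7: 82→92, due 33, tardiness 59
Print Job 6: 92→101, due 42, tardiness 59
Print Job 3: 101→107, due 71, tardiness 36
Maximum = 59.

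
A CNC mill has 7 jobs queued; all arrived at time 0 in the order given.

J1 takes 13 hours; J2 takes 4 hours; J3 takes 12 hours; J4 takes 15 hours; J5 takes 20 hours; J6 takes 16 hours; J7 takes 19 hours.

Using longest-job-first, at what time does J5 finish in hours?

LPT (decreasing processing time): J5 J7 J6 J4 J1 J3 J2.
J5: 0→20

20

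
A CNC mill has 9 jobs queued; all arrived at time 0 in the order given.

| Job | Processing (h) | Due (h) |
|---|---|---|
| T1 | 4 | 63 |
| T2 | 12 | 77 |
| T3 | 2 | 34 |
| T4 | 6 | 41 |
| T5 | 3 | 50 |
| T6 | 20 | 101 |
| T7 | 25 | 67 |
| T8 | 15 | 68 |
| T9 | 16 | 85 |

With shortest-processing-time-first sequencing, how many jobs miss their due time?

1

SPT (increasing processing time): T3 T5 T1 T4 T2 T8 T9 T6 T7.
T3: 0→2, due 34, tardiness 0
T5: 2→5, due 50, tardiness 0
T1: 5→9, due 63, tardiness 0
T4: 9→15, due 41, tardiness 0
T2: 15→27, due 77, tardiness 0
T8: 27→42, due 68, tardiness 0
T9: 42→58, due 85, tardiness 0
T6: 58→78, due 101, tardiness 0
T7: 78→103, due 67, tardiness 36
Late jobs: 1.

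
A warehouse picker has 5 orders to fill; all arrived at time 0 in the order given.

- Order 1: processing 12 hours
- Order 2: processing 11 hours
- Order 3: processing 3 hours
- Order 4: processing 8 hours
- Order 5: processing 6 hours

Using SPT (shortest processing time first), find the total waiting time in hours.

SPT (increasing processing time): Order 3 Order 5 Order 4 Order 2 Order 1.
Order 3: waits 0, runs 0→3
Order 5: waits 3, runs 3→9
Order 4: waits 9, runs 9→17
Order 2: waits 17, runs 17→28
Order 1: waits 28, runs 28→40
Sum = 0+3+9+17+28 = 57.

57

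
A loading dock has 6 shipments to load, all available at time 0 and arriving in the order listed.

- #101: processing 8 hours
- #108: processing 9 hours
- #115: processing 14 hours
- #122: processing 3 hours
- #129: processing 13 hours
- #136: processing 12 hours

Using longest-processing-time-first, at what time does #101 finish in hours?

56

LPT (decreasing processing time): #115 #129 #136 #108 #101 #122.
#115: 0→14
#129: 14→27
#136: 27→39
#108: 39→48
#101: 48→56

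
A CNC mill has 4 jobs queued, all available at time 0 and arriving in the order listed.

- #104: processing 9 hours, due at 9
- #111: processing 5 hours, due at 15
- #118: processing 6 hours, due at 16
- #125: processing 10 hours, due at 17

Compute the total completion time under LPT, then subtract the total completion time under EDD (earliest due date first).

LPT (decreasing processing time): #125 #104 #118 #111.
#125: 0→10
#104: 10→19
#118: 19→25
#111: 25→30
Sum = 10+19+25+30 = 84.
EDD (increasing due date): #104 #111 #118 #125.
#104: 0→9
#111: 9→14
#118: 14→20
#125: 20→30
Sum = 9+14+20+30 = 73.
Difference = 84 − 73 = 11.

11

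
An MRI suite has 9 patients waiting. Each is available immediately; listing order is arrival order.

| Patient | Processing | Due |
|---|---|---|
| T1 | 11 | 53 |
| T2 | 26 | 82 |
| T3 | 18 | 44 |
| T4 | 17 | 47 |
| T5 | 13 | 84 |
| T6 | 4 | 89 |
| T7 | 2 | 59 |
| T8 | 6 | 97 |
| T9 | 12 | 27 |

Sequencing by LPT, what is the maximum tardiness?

59

LPT (decreasing processing time): T2 T3 T4 T5 T9 T1 T8 T6 T7.
T2: 0→26, due 82, tardiness 0
T3: 26→44, due 44, tardiness 0
T4: 44→61, due 47, tardiness 14
T5: 61→74, due 84, tardiness 0
T9: 74→86, due 27, tardiness 59
T1: 86→97, due 53, tardiness 44
T8: 97→103, due 97, tardiness 6
T6: 103→107, due 89, tardiness 18
T7: 107→109, due 59, tardiness 50
Maximum = 59.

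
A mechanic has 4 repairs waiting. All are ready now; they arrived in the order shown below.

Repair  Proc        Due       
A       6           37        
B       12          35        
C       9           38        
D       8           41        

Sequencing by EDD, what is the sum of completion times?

92

EDD (increasing due date): B A C D.
B: 0→12
A: 12→18
C: 18→27
D: 27→35
Sum = 12+18+27+35 = 92.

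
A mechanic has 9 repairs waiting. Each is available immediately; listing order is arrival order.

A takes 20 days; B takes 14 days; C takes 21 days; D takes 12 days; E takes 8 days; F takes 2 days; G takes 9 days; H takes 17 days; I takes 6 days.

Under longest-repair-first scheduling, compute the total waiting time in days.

577

LPT (decreasing processing time): C A H B D G E I F.
C: waits 0, runs 0→21
A: waits 21, runs 21→41
H: waits 41, runs 41→58
B: waits 58, runs 58→72
D: waits 72, runs 72→84
G: waits 84, runs 84→93
E: waits 93, runs 93→101
I: waits 101, runs 101→107
F: waits 107, runs 107→109
Sum = 0+21+41+58+72+84+93+101+107 = 577.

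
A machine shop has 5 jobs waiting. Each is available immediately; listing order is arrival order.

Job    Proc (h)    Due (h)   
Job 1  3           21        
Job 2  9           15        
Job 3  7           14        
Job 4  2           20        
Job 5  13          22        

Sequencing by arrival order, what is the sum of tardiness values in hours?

18

FIFO (arrival order): Job 1 Job 2 Job 3 Job 4 Job 5.
Job 1: 0→3, due 21, tardiness 0
Job 2: 3→12, due 15, tardiness 0
Job 3: 12→19, due 14, tardiness 5
Job 4: 19→21, due 20, tardiness 1
Job 5: 21→34, due 22, tardiness 12
Sum = 0+0+5+1+12 = 18.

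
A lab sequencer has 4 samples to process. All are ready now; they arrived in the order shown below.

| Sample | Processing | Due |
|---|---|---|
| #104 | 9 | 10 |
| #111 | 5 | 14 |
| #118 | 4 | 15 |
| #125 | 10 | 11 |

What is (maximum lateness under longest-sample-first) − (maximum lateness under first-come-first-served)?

LPT (decreasing processing time): #125 #104 #111 #118.
#125: 0→10, due 11, lateness -1
#104: 10→19, due 10, lateness 9
#111: 19→24, due 14, lateness 10
#118: 24→28, due 15, lateness 13
Maximum = 13.
FIFO (arrival order): #104 #111 #118 #125.
#104: 0→9, due 10, lateness -1
#111: 9→14, due 14, lateness 0
#118: 14→18, due 15, lateness 3
#125: 18→28, due 11, lateness 17
Maximum = 17.
Difference = 13 − 17 = -4.

-4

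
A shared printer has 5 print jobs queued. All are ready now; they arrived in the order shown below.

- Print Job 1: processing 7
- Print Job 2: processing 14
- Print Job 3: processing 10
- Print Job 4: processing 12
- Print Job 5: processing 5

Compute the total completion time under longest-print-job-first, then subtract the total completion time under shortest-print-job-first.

46

LPT (decreasing processing time): Print Job 2 Print Job 4 Print Job 3 Print Job 1 Print Job 5.
Print Job 2: 0→14
Print Job 4: 14→26
Print Job 3: 26→36
Print Job 1: 36→43
Print Job 5: 43→48
Sum = 14+26+36+43+48 = 167.
SPT (increasing processing time): Print Job 5 Print Job 1 Print Job 3 Print Job 4 Print Job 2.
Print Job 5: 0→5
Print Job 1: 5→12
Print Job 3: 12→22
Print Job 4: 22→34
Print Job 2: 34→48
Sum = 5+12+22+34+48 = 121.
Difference = 167 − 121 = 46.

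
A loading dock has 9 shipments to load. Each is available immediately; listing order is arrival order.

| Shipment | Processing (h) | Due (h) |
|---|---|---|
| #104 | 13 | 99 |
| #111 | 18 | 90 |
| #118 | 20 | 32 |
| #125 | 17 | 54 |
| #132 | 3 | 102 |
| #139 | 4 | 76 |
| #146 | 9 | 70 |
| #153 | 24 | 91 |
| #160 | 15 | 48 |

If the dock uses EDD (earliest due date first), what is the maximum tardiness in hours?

21

EDD (increasing due date): #118 #160 #125 #146 #139 #111 #153 #104 #132.
#118: 0→20, due 32, tardiness 0
#160: 20→35, due 48, tardiness 0
#125: 35→52, due 54, tardiness 0
#146: 52→61, due 70, tardiness 0
#139: 61→65, due 76, tardiness 0
#111: 65→83, due 90, tardiness 0
#153: 83→107, due 91, tardiness 16
#104: 107→120, due 99, tardiness 21
#132: 120→123, due 102, tardiness 21
Maximum = 21.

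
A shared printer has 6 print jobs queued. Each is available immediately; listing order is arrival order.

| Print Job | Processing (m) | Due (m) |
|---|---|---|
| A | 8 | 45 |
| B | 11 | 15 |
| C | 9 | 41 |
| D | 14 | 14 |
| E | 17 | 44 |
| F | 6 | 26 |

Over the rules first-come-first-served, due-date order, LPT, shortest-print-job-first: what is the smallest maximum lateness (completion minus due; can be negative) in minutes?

20

FIFO (arrival order): A B C D E F.
A: 0→8, due 45, lateness -37
B: 8→19, due 15, lateness 4
C: 19→28, due 41, lateness -13
D: 28→42, due 14, lateness 28
E: 42→59, due 44, lateness 15
F: 59→65, due 26, lateness 39
Maximum = 39.
EDD (increasing due date): D B F C E A.
D: 0→14, due 14, lateness 0
B: 14→25, due 15, lateness 10
F: 25→31, due 26, lateness 5
C: 31→40, due 41, lateness -1
E: 40→57, due 44, lateness 13
A: 57→65, due 45, lateness 20
Maximum = 20.
LPT (decreasing processing time): E D B C A F.
E: 0→17, due 44, lateness -27
D: 17→31, due 14, lateness 17
B: 31→42, due 15, lateness 27
C: 42→51, due 41, lateness 10
A: 51→59, due 45, lateness 14
F: 59→65, due 26, lateness 39
Maximum = 39.
SPT (increasing processing time): F A C B D E.
F: 0→6, due 26, lateness -20
A: 6→14, due 45, lateness -31
C: 14→23, due 41, lateness -18
B: 23→34, due 15, lateness 19
D: 34→48, due 14, lateness 34
E: 48→65, due 44, lateness 21
Maximum = 34.
FIFO 39, EDD 20, LPT 39, SPT 34 → minimum 20.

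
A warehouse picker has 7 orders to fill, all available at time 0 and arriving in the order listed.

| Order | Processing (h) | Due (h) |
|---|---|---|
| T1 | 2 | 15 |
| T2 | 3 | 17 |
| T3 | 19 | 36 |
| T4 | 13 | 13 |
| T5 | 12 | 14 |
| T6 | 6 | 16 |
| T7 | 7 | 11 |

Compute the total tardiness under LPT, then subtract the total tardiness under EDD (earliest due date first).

LPT (decreasing processing time): T3 T4 T5 T7 T6 T2 T1.
T3: 0→19, due 36, tardiness 0
T4: 19→32, due 13, tardiness 19
T5: 32→44, due 14, tardiness 30
T7: 44→51, due 11, tardiness 40
T6: 51→57, due 16, tardiness 41
T2: 57→60, due 17, tardiness 43
T1: 60→62, due 15, tardiness 47
Sum = 0+19+30+40+41+43+47 = 220.
EDD (increasing due date): T7 T4 T5 T1 T6 T2 T3.
T7: 0→7, due 11, tardiness 0
T4: 7→20, due 13, tardiness 7
T5: 20→32, due 14, tardiness 18
T1: 32→34, due 15, tardiness 19
T6: 34→40, due 16, tardiness 24
T2: 40→43, due 17, tardiness 26
T3: 43→62, due 36, tardiness 26
Sum = 0+7+18+19+24+26+26 = 120.
Difference = 220 − 120 = 100.

100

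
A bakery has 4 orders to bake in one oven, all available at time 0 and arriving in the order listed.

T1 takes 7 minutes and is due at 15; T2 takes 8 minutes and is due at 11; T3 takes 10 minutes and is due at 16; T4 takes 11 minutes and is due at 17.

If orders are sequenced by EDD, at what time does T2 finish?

EDD (increasing due date): T2 T1 T3 T4.
T2: 0→8

8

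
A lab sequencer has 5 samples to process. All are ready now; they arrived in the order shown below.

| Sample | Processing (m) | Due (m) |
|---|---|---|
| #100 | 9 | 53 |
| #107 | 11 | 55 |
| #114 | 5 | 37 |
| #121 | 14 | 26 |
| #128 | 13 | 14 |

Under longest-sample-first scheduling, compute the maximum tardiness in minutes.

LPT (decreasing processing time): #121 #128 #107 #100 #114.
#121: 0→14, due 26, tardiness 0
#128: 14→27, due 14, tardiness 13
#107: 27→38, due 55, tardiness 0
#100: 38→47, due 53, tardiness 0
#114: 47→52, due 37, tardiness 15
Maximum = 15.

15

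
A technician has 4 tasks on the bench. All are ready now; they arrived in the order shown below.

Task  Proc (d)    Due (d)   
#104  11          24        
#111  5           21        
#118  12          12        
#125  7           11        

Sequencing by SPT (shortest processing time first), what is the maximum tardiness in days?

SPT (increasing processing time): #111 #125 #104 #118.
#111: 0→5, due 21, tardiness 0
#125: 5→12, due 11, tardiness 1
#104: 12→23, due 24, tardiness 0
#118: 23→35, due 12, tardiness 23
Maximum = 23.

23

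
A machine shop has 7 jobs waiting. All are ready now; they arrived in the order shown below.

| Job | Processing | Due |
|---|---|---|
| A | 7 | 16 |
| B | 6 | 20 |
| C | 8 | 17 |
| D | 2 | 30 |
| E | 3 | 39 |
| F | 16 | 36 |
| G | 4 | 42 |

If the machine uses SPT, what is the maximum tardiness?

13

SPT (increasing processing time): D E G B A C F.
D: 0→2, due 30, tardiness 0
E: 2→5, due 39, tardiness 0
G: 5→9, due 42, tardiness 0
B: 9→15, due 20, tardiness 0
A: 15→22, due 16, tardiness 6
C: 22→30, due 17, tardiness 13
F: 30→46, due 36, tardiness 10
Maximum = 13.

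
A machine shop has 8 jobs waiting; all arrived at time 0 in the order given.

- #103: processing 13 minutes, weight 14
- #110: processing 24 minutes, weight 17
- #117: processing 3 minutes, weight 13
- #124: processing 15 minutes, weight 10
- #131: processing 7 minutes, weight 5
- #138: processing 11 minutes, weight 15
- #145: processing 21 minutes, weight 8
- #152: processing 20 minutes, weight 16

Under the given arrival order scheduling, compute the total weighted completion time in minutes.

FIFO (arrival order): #103 #110 #117 #124 #131 #138 #145 #152.
#103: finishes 13, weight 14, w·C = 182
#110: finishes 37, weight 17, w·C = 629
#117: finishes 40, weight 13, w·C = 520
#124: finishes 55, weight 10, w·C = 550
#131: finishes 62, weight 5, w·C = 310
#138: finishes 73, weight 15, w·C = 1095
#145: finishes 94, weight 8, w·C = 752
#152: finishes 114, weight 16, w·C = 1824
Sum = 182+629+520+550+310+1095+752+1824 = 5862.

5862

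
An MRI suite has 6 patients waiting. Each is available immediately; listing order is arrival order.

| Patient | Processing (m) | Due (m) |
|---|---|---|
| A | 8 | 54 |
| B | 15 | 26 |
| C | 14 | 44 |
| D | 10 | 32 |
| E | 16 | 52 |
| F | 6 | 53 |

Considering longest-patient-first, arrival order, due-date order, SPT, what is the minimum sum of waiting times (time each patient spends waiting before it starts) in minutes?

LPT (decreasing processing time): E B C D A F.
E: waits 0, runs 0→16
B: waits 16, runs 16→31
C: waits 31, runs 31→45
D: waits 45, runs 45→55
A: waits 55, runs 55→63
F: waits 63, runs 63→69
Sum = 0+16+31+45+55+63 = 210.
FIFO (arrival order): A B C D E F.
A: waits 0, runs 0→8
B: waits 8, runs 8→23
C: waits 23, runs 23→37
D: waits 37, runs 37→47
E: waits 47, runs 47→63
F: waits 63, runs 63→69
Sum = 0+8+23+37+47+63 = 178.
EDD (increasing due date): B D C E F A.
B: waits 0, runs 0→15
D: waits 15, runs 15→25
C: waits 25, runs 25→39
E: waits 39, runs 39→55
F: waits 55, runs 55→61
A: waits 61, runs 61→69
Sum = 0+15+25+39+55+61 = 195.
SPT (increasing processing time): F A D C B E.
F: waits 0, runs 0→6
A: waits 6, runs 6→14
D: waits 14, runs 14→24
C: waits 24, runs 24→38
B: waits 38, runs 38→53
E: waits 53, runs 53→69
Sum = 0+6+14+24+38+53 = 135.
LPT 210, FIFO 178, EDD 195, SPT 135 → minimum 135.

135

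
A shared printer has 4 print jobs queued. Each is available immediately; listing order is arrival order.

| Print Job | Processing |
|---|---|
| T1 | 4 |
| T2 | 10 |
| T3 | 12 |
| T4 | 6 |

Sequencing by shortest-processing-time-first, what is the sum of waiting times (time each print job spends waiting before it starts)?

34

SPT (increasing processing time): T1 T4 T2 T3.
T1: waits 0, runs 0→4
T4: waits 4, runs 4→10
T2: waits 10, runs 10→20
T3: waits 20, runs 20→32
Sum = 0+4+10+20 = 34.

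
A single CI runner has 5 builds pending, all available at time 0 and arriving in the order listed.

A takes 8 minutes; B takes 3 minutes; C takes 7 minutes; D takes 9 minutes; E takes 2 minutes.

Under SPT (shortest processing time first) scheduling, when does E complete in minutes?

SPT (increasing processing time): E B C A D.
E: 0→2

2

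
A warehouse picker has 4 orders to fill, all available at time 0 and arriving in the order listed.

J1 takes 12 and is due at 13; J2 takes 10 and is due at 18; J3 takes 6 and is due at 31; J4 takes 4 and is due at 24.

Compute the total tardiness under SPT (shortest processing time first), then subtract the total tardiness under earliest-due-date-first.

14

SPT (increasing processing time): J4 J3 J2 J1.
J4: 0→4, due 24, tardiness 0
J3: 4→10, due 31, tardiness 0
J2: 10→20, due 18, tardiness 2
J1: 20→32, due 13, tardiness 19
Sum = 0+0+2+19 = 21.
EDD (increasing due date): J1 J2 J4 J3.
J1: 0→12, due 13, tardiness 0
J2: 12→22, due 18, tardiness 4
J4: 22→26, due 24, tardiness 2
J3: 26→32, due 31, tardiness 1
Sum = 0+4+2+1 = 7.
Difference = 21 − 7 = 14.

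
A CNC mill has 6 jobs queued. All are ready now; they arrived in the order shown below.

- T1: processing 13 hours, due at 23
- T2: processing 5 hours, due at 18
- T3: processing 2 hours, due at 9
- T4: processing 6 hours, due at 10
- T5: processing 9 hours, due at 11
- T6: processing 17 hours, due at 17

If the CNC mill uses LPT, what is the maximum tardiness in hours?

43

LPT (decreasing processing time): T6 T1 T5 T4 T2 T3.
T6: 0→17, due 17, tardiness 0
T1: 17→30, due 23, tardiness 7
T5: 30→39, due 11, tardiness 28
T4: 39→45, due 10, tardiness 35
T2: 45→50, due 18, tardiness 32
T3: 50→52, due 9, tardiness 43
Maximum = 43.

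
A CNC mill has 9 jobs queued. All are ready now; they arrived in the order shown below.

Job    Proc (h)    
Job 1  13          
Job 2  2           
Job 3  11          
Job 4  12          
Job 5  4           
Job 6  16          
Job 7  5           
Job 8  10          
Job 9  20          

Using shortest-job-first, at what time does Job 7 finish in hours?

11

SPT (increasing processing time): Job 2 Job 5 Job 7 Job 8 Job 3 Job 4 Job 1 Job 6 Job 9.
Job 2: 0→2
Job 5: 2→6
Job 7: 6→11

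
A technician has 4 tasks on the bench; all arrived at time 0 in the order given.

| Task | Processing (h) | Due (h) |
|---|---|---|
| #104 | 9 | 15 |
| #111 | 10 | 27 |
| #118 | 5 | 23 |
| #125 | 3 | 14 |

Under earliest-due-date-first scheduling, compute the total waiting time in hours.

32

EDD (increasing due date): #125 #104 #118 #111.
#125: waits 0, runs 0→3
#104: waits 3, runs 3→12
#118: waits 12, runs 12→17
#111: waits 17, runs 17→27
Sum = 0+3+12+17 = 32.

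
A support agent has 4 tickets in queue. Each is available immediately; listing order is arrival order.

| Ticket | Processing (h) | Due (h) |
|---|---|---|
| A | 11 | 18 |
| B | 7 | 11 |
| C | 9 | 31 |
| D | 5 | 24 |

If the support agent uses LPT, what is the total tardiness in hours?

LPT (decreasing processing time): A C B D.
A: 0→11, due 18, tardiness 0
C: 11→20, due 31, tardiness 0
B: 20→27, due 11, tardiness 16
D: 27→32, due 24, tardiness 8
Sum = 0+0+16+8 = 24.

24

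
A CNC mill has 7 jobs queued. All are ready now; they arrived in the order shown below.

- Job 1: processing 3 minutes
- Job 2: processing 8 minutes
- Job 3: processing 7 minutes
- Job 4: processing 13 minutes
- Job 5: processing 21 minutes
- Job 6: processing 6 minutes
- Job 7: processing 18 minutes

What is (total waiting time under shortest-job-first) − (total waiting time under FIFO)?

-29

SPT (increasing processing time): Job 1 Job 6 Job 3 Job 2 Job 4 Job 7 Job 5.
Job 1: waits 0, runs 0→3
Job 6: waits 3, runs 3→9
Job 3: waits 9, runs 9→16
Job 2: waits 16, runs 16→24
Job 4: waits 24, runs 24→37
Job 7: waits 37, runs 37→55
Job 5: waits 55, runs 55→76
Sum = 0+3+9+16+24+37+55 = 144.
FIFO (arrival order): Job 1 Job 2 Job 3 Job 4 Job 5 Job 6 Job 7.
Job 1: waits 0, runs 0→3
Job 2: waits 3, runs 3→11
Job 3: waits 11, runs 11→18
Job 4: waits 18, runs 18→31
Job 5: waits 31, runs 31→52
Job 6: waits 52, runs 52→58
Job 7: waits 58, runs 58→76
Sum = 0+3+11+18+31+52+58 = 173.
Difference = 144 − 173 = -29.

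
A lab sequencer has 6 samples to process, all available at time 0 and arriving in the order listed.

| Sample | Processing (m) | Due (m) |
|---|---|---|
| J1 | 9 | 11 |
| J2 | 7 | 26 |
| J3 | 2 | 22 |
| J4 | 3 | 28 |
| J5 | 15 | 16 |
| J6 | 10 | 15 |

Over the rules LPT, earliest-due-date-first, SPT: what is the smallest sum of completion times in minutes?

117

LPT (decreasing processing time): J5 J6 J1 J2 J4 J3.
J5: 0→15
J6: 15→25
J1: 25→34
J2: 34→41
J4: 41→44
J3: 44→46
Sum = 15+25+34+41+44+46 = 205.
EDD (increasing due date): J1 J6 J5 J3 J2 J4.
J1: 0→9
J6: 9→19
J5: 19→34
J3: 34→36
J2: 36→43
J4: 43→46
Sum = 9+19+34+36+43+46 = 187.
SPT (increasing processing time): J3 J4 J2 J1 J6 J5.
J3: 0→2
J4: 2→5
J2: 5→12
J1: 12→21
J6: 21→31
J5: 31→46
Sum = 2+5+12+21+31+46 = 117.
LPT 205, EDD 187, SPT 117 → minimum 117.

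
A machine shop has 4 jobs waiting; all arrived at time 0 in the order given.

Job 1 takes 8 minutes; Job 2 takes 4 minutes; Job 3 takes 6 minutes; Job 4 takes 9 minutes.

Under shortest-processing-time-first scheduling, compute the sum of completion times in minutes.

59

SPT (increasing processing time): Job 2 Job 3 Job 1 Job 4.
Job 2: 0→4
Job 3: 4→10
Job 1: 10→18
Job 4: 18→27
Sum = 4+10+18+27 = 59.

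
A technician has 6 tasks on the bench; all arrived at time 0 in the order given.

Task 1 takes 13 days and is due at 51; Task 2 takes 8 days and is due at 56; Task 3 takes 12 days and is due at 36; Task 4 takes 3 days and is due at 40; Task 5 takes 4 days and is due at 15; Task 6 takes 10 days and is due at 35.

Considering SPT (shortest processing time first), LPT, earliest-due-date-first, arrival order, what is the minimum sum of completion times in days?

137

SPT (increasing processing time): Task 4 Task 5 Task 2 Task 6 Task 3 Task 1.
Task 4: 0→3
Task 5: 3→7
Task 2: 7→15
Task 6: 15→25
Task 3: 25→37
Task 1: 37→50
Sum = 3+7+15+25+37+50 = 137.
LPT (decreasing processing time): Task 1 Task 3 Task 6 Task 2 Task 5 Task 4.
Task 1: 0→13
Task 3: 13→25
Task 6: 25→35
Task 2: 35→43
Task 5: 43→47
Task 4: 47→50
Sum = 13+25+35+43+47+50 = 213.
EDD (increasing due date): Task 5 Task 6 Task 3 Task 4 Task 1 Task 2.
Task 5: 0→4
Task 6: 4→14
Task 3: 14→26
Task 4: 26→29
Task 1: 29→42
Task 2: 42→50
Sum = 4+14+26+29+42+50 = 165.
FIFO (arrival order): Task 1 Task 2 Task 3 Task 4 Task 5 Task 6.
Task 1: 0→13
Task 2: 13→21
Task 3: 21→33
Task 4: 33→36
Task 5: 36→40
Task 6: 40→50
Sum = 13+21+33+36+40+50 = 193.
SPT 137, LPT 213, EDD 165, FIFO 193 → minimum 137.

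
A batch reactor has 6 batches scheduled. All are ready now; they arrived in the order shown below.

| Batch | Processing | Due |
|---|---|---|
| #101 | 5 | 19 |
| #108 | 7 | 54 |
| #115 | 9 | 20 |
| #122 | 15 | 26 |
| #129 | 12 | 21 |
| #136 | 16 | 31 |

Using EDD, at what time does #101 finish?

EDD (increasing due date): #101 #115 #129 #122 #136 #108.
#101: 0→5

5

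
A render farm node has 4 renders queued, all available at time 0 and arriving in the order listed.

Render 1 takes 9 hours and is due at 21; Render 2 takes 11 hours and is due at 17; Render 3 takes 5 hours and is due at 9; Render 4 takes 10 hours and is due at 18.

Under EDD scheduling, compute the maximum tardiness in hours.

14

EDD (increasing due date): Render 3 Render 2 Render 4 Render 1.
Render 3: 0→5, due 9, tardiness 0
Render 2: 5→16, due 17, tardiness 0
Render 4: 16→26, due 18, tardiness 8
Render 1: 26→35, due 21, tardiness 14
Maximum = 14.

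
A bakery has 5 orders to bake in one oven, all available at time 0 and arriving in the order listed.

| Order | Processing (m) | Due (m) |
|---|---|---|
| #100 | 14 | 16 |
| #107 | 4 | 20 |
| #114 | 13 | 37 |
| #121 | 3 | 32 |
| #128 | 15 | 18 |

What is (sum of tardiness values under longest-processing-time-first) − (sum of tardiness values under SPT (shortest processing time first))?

12

LPT (decreasing processing time): #128 #100 #114 #107 #121.
#128: 0→15, due 18, tardiness 0
#100: 15→29, due 16, tardiness 13
#114: 29→42, due 37, tardiness 5
#107: 42→46, due 20, tardiness 26
#121: 46→49, due 32, tardiness 17
Sum = 0+13+5+26+17 = 61.
SPT (increasing processing time): #121 #107 #114 #100 #128.
#121: 0→3, due 32, tardiness 0
#107: 3→7, due 20, tardiness 0
#114: 7→20, due 37, tardiness 0
#100: 20→34, due 16, tardiness 18
#128: 34→49, due 18, tardiness 31
Sum = 0+0+0+18+31 = 49.
Difference = 61 − 49 = 12.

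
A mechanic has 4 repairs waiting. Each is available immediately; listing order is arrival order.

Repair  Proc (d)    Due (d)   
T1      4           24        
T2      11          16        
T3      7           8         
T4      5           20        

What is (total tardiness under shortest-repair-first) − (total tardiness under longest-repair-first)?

SPT (increasing processing time): T1 T4 T3 T2.
T1: 0→4, due 24, tardiness 0
T4: 4→9, due 20, tardiness 0
T3: 9→16, due 8, tardiness 8
T2: 16→27, due 16, tardiness 11
Sum = 0+0+8+11 = 19.
LPT (decreasing processing time): T2 T3 T4 T1.
T2: 0→11, due 16, tardiness 0
T3: 11→18, due 8, tardiness 10
T4: 18→23, due 20, tardiness 3
T1: 23→27, due 24, tardiness 3
Sum = 0+10+3+3 = 16.
Difference = 19 − 16 = 3.

3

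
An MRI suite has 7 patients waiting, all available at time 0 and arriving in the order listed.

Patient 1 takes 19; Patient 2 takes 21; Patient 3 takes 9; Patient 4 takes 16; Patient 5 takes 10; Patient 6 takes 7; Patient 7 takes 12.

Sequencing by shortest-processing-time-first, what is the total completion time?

SPT (increasing processing time): Patient 6 Patient 3 Patient 5 Patient 7 Patient 4 Patient 1 Patient 2.
Patient 6: 0→7
Patient 3: 7→16
Patient 5: 16→26
Patient 7: 26→38
Patient 4: 38→54
Patient 1: 54→73
Patient 2: 73→94
Sum = 7+16+26+38+54+73+94 = 308.

308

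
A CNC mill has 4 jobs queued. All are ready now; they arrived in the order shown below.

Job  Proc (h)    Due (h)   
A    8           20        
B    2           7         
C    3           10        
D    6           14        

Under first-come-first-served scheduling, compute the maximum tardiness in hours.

FIFO (arrival order): A B C D.
A: 0→8, due 20, tardiness 0
B: 8→10, due 7, tardiness 3
C: 10→13, due 10, tardiness 3
D: 13→19, due 14, tardiness 5
Maximum = 5.

5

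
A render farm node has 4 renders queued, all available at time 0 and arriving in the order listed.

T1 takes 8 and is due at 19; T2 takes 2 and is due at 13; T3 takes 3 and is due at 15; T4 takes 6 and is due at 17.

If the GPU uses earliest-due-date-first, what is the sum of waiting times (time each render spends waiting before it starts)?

18

EDD (increasing due date): T2 T3 T4 T1.
T2: waits 0, runs 0→2
T3: waits 2, runs 2→5
T4: waits 5, runs 5→11
T1: waits 11, runs 11→19
Sum = 0+2+5+11 = 18.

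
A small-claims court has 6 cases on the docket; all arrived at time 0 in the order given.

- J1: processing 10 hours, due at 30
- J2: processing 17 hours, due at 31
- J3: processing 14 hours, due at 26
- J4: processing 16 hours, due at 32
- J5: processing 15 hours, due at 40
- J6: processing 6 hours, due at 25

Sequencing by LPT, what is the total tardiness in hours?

140

LPT (decreasing processing time): J2 J4 J5 J3 J1 J6.
J2: 0→17, due 31, tardiness 0
J4: 17→33, due 32, tardiness 1
J5: 33→48, due 40, tardiness 8
J3: 48→62, due 26, tardiness 36
J1: 62→72, due 30, tardiness 42
J6: 72→78, due 25, tardiness 53
Sum = 0+1+8+36+42+53 = 140.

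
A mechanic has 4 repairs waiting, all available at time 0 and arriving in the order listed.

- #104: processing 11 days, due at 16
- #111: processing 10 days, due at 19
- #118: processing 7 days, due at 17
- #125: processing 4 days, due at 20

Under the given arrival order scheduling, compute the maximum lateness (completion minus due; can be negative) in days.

FIFO (arrival order): #104 #111 #118 #125.
#104: 0→11, due 16, lateness -5
#111: 11→21, due 19, lateness 2
#118: 21→28, due 17, lateness 11
#125: 28→32, due 20, lateness 12
Maximum = 12.

12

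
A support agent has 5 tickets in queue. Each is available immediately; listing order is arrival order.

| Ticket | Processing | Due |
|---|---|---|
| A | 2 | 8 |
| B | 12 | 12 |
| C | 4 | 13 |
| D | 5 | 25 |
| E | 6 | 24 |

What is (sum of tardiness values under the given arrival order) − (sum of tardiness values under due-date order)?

1

FIFO (arrival order): A B C D E.
A: 0→2, due 8, tardiness 0
B: 2→14, due 12, tardiness 2
C: 14→18, due 13, tardiness 5
D: 18→23, due 25, tardiness 0
E: 23→29, due 24, tardiness 5
Sum = 0+2+5+0+5 = 12.
EDD (increasing due date): A B C E D.
A: 0→2, due 8, tardiness 0
B: 2→14, due 12, tardiness 2
C: 14→18, due 13, tardiness 5
E: 18→24, due 24, tardiness 0
D: 24→29, due 25, tardiness 4
Sum = 0+2+5+0+4 = 11.
Difference = 12 − 11 = 1.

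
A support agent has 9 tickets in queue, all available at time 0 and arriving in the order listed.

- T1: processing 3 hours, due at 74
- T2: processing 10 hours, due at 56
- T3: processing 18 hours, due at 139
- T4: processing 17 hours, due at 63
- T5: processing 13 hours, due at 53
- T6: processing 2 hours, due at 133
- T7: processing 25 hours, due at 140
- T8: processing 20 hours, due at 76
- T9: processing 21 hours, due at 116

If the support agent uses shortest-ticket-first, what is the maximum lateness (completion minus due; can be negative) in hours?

SPT (increasing processing time): T6 T1 T2 T5 T4 T3 T8 T9 T7.
T6: 0→2, due 133, lateness -131
T1: 2→5, due 74, lateness -69
T2: 5→15, due 56, lateness -41
T5: 15→28, due 53, lateness -25
T4: 28→45, due 63, lateness -18
T3: 45→63, due 139, lateness -76
T8: 63→83, due 76, lateness 7
T9: 83→104, due 116, lateness -12
T7: 104→129, due 140, lateness -11
Maximum = 7.

7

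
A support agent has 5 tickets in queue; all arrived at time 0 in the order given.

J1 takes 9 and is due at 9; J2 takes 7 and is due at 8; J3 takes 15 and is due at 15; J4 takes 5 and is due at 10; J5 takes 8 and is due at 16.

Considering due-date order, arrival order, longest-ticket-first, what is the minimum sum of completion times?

EDD (increasing due date): J2 J1 J4 J3 J5.
J2: 0→7
J1: 7→16
J4: 16→21
J3: 21→36
J5: 36→44
Sum = 7+16+21+36+44 = 124.
FIFO (arrival order): J1 J2 J3 J4 J5.
J1: 0→9
J2: 9→16
J3: 16→31
J4: 31→36
J5: 36→44
Sum = 9+16+31+36+44 = 136.
LPT (decreasing processing time): J3 J1 J5 J2 J4.
J3: 0→15
J1: 15→24
J5: 24→32
J2: 32→39
J4: 39→44
Sum = 15+24+32+39+44 = 154.
EDD 124, FIFO 136, LPT 154 → minimum 124.

124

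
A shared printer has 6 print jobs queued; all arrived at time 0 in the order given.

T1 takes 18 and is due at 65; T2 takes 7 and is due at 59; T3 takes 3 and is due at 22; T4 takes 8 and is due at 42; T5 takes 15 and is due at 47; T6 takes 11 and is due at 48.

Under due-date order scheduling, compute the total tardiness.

EDD (increasing due date): T3 T4 T5 T6 T2 T1.
T3: 0→3, due 22, tardiness 0
T4: 3→11, due 42, tardiness 0
T5: 11→26, due 47, tardiness 0
T6: 26→37, due 48, tardiness 0
T2: 37→44, due 59, tardiness 0
T1: 44→62, due 65, tardiness 0
Sum = 0+0+0+0+0+0 = 0.

0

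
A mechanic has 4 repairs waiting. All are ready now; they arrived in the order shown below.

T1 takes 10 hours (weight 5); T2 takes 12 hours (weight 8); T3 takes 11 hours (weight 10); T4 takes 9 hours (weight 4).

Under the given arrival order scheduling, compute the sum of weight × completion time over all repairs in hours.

724

FIFO (arrival order): T1 T2 T3 T4.
T1: finishes 10, weight 5, w·C = 50
T2: finishes 22, weight 8, w·C = 176
T3: finishes 33, weight 10, w·C = 330
T4: finishes 42, weight 4, w·C = 168
Sum = 50+176+330+168 = 724.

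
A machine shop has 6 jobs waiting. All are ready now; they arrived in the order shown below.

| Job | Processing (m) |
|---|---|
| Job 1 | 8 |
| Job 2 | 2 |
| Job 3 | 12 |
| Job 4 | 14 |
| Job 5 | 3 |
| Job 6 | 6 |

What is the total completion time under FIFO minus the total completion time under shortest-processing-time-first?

FIFO (arrival order): Job 1 Job 2 Job 3 Job 4 Job 5 Job 6.
Job 1: 0→8
Job 2: 8→10
Job 3: 10→22
Job 4: 22→36
Job 5: 36→39
Job 6: 39→45
Sum = 8+10+22+36+39+45 = 160.
SPT (increasing processing time): Job 2 Job 5 Job 6 Job 1 Job 3 Job 4.
Job 2: 0→2
Job 5: 2→5
Job 6: 5→11
Job 1: 11→19
Job 3: 19→31
Job 4: 31→45
Sum = 2+5+11+19+31+45 = 113.
Difference = 160 − 113 = 47.

47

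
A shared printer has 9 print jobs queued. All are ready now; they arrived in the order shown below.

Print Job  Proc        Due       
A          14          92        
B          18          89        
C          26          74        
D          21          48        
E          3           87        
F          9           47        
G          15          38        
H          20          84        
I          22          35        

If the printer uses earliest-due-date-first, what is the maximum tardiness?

56

EDD (increasing due date): I G F D C H E B A.
I: 0→22, due 35, tardiness 0
G: 22→37, due 38, tardiness 0
F: 37→46, due 47, tardiness 0
D: 46→67, due 48, tardiness 19
C: 67→93, due 74, tardiness 19
H: 93→113, due 84, tardiness 29
E: 113→116, due 87, tardiness 29
B: 116→134, due 89, tardiness 45
A: 134→148, due 92, tardiness 56
Maximum = 56.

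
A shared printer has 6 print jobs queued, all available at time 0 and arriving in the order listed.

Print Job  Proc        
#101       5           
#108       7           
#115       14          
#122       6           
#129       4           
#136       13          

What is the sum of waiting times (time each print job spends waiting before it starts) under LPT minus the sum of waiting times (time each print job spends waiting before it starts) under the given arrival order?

LPT (decreasing processing time): #115 #136 #108 #122 #101 #129.
#115: waits 0, runs 0→14
#136: waits 14, runs 14→27
#108: waits 27, runs 27→34
#122: waits 34, runs 34→40
#101: waits 40, runs 40→45
#129: waits 45, runs 45→49
Sum = 0+14+27+34+40+45 = 160.
FIFO (arrival order): #101 #108 #115 #122 #129 #136.
#101: waits 0, runs 0→5
#108: waits 5, runs 5→12
#115: waits 12, runs 12→26
#122: waits 26, runs 26→32
#129: waits 32, runs 32→36
#136: waits 36, runs 36→49
Sum = 0+5+12+26+32+36 = 111.
Difference = 160 − 111 = 49.

49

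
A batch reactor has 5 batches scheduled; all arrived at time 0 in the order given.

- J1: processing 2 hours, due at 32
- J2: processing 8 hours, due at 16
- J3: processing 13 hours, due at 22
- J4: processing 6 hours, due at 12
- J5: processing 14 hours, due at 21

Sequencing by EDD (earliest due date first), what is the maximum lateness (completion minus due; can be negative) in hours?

19

EDD (increasing due date): J4 J2 J5 J3 J1.
J4: 0→6, due 12, lateness -6
J2: 6→14, due 16, lateness -2
J5: 14→28, due 21, lateness 7
J3: 28→41, due 22, lateness 19
J1: 41→43, due 32, lateness 11
Maximum = 19.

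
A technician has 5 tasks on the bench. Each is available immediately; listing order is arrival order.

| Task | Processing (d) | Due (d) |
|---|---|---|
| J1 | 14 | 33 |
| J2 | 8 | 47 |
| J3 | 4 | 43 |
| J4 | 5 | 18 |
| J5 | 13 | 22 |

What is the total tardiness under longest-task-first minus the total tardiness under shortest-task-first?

9

LPT (decreasing processing time): J1 J5 J2 J4 J3.
J1: 0→14, due 33, tardiness 0
J5: 14→27, due 22, tardiness 5
J2: 27→35, due 47, tardiness 0
J4: 35→40, due 18, tardiness 22
J3: 40→44, due 43, tardiness 1
Sum = 0+5+0+22+1 = 28.
SPT (increasing processing time): J3 J4 J2 J5 J1.
J3: 0→4, due 43, tardiness 0
J4: 4→9, due 18, tardiness 0
J2: 9→17, due 47, tardiness 0
J5: 17→30, due 22, tardiness 8
J1: 30→44, due 33, tardiness 11
Sum = 0+0+0+8+11 = 19.
Difference = 28 − 19 = 9.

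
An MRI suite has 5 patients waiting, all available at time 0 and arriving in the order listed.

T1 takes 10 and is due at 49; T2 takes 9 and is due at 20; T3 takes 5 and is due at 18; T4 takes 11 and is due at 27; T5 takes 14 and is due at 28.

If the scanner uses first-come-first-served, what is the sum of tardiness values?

35

FIFO (arrival order): T1 T2 T3 T4 T5.
T1: 0→10, due 49, tardiness 0
T2: 10→19, due 20, tardiness 0
T3: 19→24, due 18, tardiness 6
T4: 24→35, due 27, tardiness 8
T5: 35→49, due 28, tardiness 21
Sum = 0+0+6+8+21 = 35.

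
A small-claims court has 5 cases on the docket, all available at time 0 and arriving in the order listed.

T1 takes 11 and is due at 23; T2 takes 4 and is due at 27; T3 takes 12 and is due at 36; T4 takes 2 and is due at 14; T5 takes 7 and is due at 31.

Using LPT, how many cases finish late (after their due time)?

LPT (decreasing processing time): T3 T1 T5 T2 T4.
T3: 0→12, due 36, tardiness 0
T1: 12→23, due 23, tardiness 0
T5: 23→30, due 31, tardiness 0
T2: 30→34, due 27, tardiness 7
T4: 34→36, due 14, tardiness 22
Late cases: 2.

2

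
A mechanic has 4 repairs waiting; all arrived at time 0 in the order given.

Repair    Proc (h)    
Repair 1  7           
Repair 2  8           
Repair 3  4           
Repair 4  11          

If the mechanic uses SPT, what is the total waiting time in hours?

34

SPT (increasing processing time): Repair 3 Repair 1 Repair 2 Repair 4.
Repair 3: waits 0, runs 0→4
Repair 1: waits 4, runs 4→11
Repair 2: waits 11, runs 11→19
Repair 4: waits 19, runs 19→30
Sum = 0+4+11+19 = 34.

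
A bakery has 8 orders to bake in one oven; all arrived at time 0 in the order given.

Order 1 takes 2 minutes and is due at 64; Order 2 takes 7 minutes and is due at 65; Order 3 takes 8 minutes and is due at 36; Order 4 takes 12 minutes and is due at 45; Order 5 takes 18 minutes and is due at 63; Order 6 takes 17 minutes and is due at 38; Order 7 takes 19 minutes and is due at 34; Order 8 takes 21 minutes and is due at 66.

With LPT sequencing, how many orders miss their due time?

LPT (decreasing processing time): Order 8 Order 7 Order 5 Order 6 Order 4 Order 3 Order 2 Order 1.
Order 8: 0→21, due 66, tardiness 0
Order 7: 21→40, due 34, tardiness 6
Order 5: 40→58, due 63, tardiness 0
Order 6: 58→75, due 38, tardiness 37
Order 4: 75→87, due 45, tardiness 42
Order 3: 87→95, due 36, tardiness 59
Order 2: 95→102, due 65, tardiness 37
Order 1: 102→104, due 64, tardiness 40
Late orders: 6.

6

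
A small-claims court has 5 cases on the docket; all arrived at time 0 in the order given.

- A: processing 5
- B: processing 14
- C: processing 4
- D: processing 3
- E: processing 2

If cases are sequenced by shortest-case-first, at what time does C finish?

9

SPT (increasing processing time): E D C A B.
E: 0→2
D: 2→5
C: 5→9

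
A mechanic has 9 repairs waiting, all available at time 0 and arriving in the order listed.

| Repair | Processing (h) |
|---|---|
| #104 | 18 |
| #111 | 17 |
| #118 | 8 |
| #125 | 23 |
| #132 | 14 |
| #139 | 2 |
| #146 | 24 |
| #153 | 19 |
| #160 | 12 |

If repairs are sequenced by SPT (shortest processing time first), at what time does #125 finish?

SPT (increasing processing time): #139 #118 #160 #132 #111 #104 #153 #125 #146.
#139: 0→2
#118: 2→10
#160: 10→22
#132: 22→36
#111: 36→53
#104: 53→71
#153: 71→90
#125: 90→113

113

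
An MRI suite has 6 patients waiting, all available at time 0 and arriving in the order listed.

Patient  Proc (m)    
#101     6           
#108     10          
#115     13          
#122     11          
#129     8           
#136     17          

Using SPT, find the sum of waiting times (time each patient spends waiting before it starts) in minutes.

127

SPT (increasing processing time): #101 #129 #108 #122 #115 #136.
#101: waits 0, runs 0→6
#129: waits 6, runs 6→14
#108: waits 14, runs 14→24
#122: waits 24, runs 24→35
#115: waits 35, runs 35→48
#136: waits 48, runs 48→65
Sum = 0+6+14+24+35+48 = 127.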